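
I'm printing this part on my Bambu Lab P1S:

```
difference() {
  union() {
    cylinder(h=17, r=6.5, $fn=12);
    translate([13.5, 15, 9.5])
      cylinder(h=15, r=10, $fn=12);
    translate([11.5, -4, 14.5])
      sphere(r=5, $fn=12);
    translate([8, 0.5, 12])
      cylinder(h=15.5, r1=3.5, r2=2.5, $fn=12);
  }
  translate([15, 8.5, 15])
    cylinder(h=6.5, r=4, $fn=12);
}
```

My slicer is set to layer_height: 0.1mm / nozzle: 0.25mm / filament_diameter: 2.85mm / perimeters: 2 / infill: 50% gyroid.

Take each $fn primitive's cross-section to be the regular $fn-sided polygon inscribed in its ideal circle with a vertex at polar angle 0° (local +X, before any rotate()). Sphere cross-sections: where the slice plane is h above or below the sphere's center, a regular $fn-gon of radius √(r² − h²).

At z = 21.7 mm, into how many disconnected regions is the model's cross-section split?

At z = 21.7 mm: the cylinder is not intersected at this z (z outside [0, 17]); the r=10 cylinder at (13.5, 15) gives a regular 12-gon of circumradius 10 (constant along its height); the sphere at (11.5, -4) is absent (|z−center|=7.200 > r=5); the cone at (8, 0.5): at t=0.626 of its height the radius interpolates to r₁+(r₂−r₁)t = 2.874, giving a regular 12-gon of that circumradius; Merging all regions: the 2 present regions are separate (no shared area or edge), so areas and boundary lengths simply add and each stays a separate island — 2 connected regions; the cylinder at (15, 8.5) is not intersected at this z (z outside [15, 21.5]); Taking the first minus the rest: none of the subtracted shapes is present at this height, so that combined region is unchanged — 2 connected regions. The result has 2 disconnected regions.

2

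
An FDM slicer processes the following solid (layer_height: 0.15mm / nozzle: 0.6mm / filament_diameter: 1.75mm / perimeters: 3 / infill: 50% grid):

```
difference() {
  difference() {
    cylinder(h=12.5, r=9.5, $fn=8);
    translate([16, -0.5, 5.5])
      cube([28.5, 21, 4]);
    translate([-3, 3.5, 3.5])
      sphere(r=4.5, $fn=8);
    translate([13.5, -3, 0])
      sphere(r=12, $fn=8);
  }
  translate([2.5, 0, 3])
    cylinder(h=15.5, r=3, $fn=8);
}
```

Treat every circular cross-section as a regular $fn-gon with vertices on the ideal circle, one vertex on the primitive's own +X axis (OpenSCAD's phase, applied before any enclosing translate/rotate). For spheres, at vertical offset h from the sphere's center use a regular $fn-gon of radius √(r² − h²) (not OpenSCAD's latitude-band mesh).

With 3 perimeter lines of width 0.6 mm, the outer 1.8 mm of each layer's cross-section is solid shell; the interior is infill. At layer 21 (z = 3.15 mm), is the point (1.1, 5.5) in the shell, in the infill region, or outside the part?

At z = 3.15 mm: the cylinder: section is a regular 8-gon, circumradius r=9.5; the cube at (16, -0.5) does not reach this height (z outside [5.5, 9.5]); the r=4.5 sphere at (-3, 3.5) contributes a regular 8-gon of circumradius √(4.5²−0.35²) = 4.486; the r=12 sphere at (13.5, -3) contributes a regular 8-gon of circumradius √(12²−3.15²) = 11.579; Subtracting the remaining from the first: starting from the r=9.5 cylinder, the r=4.5 sphere at (-3, 3.5) lies wholly inside it (removes its full 56.93 mm² and its 27.47 mm outline becomes a hole wall); the r=12 sphere at (13.5, -3) partially overlaps it — only the 61.18 mm² overlap (of its 379.23 mm²) is removed, clipping the outline — 1 connected region with 1 hole; the r=3 cylinder at (2.5, 0) contributes a regular 8-gon of circumradius 3; Subtracting the remaining from the first: starting from that combined region, the r=3 cylinder at (2.5, 0) partially overlaps it — only the 15.02 mm² overlap (of its 25.46 mm²) is removed, clipping the outline — 1 connected region. Overall, the cross-section is a single solid region. The nearest boundary edge runs (1.49, 3.50)→(0.17, 6.67); distance from the point to it = 0.41 mm. The point is inside the cross-section, 0.41 mm from the nearest boundary — within the 1.8 mm shell band (3 × 0.6).

shell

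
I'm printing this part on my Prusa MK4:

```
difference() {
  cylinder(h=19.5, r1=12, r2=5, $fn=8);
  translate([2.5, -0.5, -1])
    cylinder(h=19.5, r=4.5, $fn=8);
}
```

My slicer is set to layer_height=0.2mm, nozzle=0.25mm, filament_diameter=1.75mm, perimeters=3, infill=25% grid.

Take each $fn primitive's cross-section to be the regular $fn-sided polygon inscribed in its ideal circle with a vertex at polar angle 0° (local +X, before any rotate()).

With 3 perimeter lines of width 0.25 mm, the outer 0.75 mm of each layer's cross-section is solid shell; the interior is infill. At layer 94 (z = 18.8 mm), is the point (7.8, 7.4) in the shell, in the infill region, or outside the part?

At z = 18.8 mm: the cone: at t=0.964 of its height the radius interpolates to r₁+(r₂−r₁)t = 5.251, giving a regular 8-gon of that circumradius; the cylinder at (2.5, -0.5) is not intersected at this z (z outside [-1, 18.5]); After the difference (first − rest): none of the subtracted shapes is present at this height, so the cone is unchanged — 1 connected region. Overall, the cross-section is a single solid region. The nearest boundary edge runs (5.25, 0.00)→(3.71, 3.71); distance from the point to it = 5.50 mm. The point is not inside any of the regions above, so it lies outside the cross-section (5.50 mm from the nearest boundary).

outside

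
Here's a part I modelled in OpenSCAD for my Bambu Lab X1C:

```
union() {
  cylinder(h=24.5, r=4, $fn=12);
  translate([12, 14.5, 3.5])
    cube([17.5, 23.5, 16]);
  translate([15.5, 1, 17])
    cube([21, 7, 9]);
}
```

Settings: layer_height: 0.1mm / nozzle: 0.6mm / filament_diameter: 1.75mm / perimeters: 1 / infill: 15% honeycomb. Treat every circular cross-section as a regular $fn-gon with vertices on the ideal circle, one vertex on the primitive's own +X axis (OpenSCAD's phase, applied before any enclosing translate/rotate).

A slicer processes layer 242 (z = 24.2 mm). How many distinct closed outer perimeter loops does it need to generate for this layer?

2

At z = 24.2 mm: the r=4 cylinder gives a regular 12-gon of circumradius 4 (constant along its height); the cube at (12, 14.5) is not intersected at this z (z outside [3.5, 19.5]); the cube at (15.5, 1) (footprint 21×7) is included at this height; Combining (union): the 2 present regions are separate (no shared area or edge), so areas and boundary lengths simply add and each stays a separate island — 2 connected regions. The result has 2 disconnected regions.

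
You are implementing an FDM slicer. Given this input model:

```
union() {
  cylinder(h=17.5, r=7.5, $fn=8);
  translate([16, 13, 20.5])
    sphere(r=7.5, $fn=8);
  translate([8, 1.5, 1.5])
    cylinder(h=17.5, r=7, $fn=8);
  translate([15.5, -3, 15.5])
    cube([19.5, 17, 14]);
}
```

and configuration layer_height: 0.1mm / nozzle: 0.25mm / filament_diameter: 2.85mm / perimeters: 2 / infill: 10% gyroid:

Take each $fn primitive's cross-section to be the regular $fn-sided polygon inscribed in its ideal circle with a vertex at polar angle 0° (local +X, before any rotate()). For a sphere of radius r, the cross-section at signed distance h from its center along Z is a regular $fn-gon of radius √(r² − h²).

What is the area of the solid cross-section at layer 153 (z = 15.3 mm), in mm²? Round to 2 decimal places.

336.85 mm²

At z = 15.3 mm: the cylinder: section is a regular 8-gon, circumradius r=7.5 (area = (8/2)·7.500²·sin(360°/8) = 159.10 mm²); the r=7.5 sphere at (16, 13) contributes a regular 8-gon of circumradius √(7.5²−5.2²) = 5.405 (area = (8/2)·5.405²·sin(360°/8) = 82.62 mm²); the r=7 cylinder at (8, 1.5) gives a regular 8-gon of circumradius 7 (constant along its height) (area = (8/2)·7.000²·sin(360°/8) = 138.59 mm²); the cube at (15.5, -3) is not intersected at this z (z outside [15.5, 29.5]); Taking the union: the regions partially overlap — summed areas 380.31 mm² minus the doubly-counted overlap 43.46 mm² gives 336.85 mm² — area = 336.85 mm². Overall, the cross-section has 2 separate islands. Net area = 336.85 mm².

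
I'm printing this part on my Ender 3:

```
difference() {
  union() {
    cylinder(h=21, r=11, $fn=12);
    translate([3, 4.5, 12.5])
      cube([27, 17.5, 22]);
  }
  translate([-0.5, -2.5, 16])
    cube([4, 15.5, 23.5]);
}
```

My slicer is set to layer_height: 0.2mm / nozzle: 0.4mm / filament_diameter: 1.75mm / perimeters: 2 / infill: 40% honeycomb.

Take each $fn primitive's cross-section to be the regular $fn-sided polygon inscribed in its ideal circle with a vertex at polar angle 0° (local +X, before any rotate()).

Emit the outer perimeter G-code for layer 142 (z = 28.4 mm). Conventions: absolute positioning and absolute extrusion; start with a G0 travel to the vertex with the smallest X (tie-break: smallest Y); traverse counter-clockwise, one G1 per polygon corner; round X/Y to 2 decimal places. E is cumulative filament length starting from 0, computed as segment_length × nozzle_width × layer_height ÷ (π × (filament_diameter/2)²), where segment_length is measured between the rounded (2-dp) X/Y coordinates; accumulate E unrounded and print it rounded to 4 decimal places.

At z = 28.4 mm: the cylinder does not reach this height (z outside [0, 21]); the cube at (3, 4.5) (footprint 27×17.5) is included at this height; Combining (union): only the 27×17.5 cube at (3, 4.5) is present, so the union is just that shape — 1 connected region; the cube at (-0.5, -2.5) (footprint 4×15.5) is included at this height; After the difference (first − rest): starting from the result so far, the 4×15.5 cube at (-0.5, -2.5) partially overlaps it — only the 4.25 mm² overlap (of its 62.00 mm²) is removed, clipping the outline — 1 connected region. The outline is a single polygon with 6 vertices. Extrusion per mm of travel: 0.4 × 0.2 / (π × 0.875²) = 0.033260. Accumulating E over each segment gives final E = 2.9602.

G0 X3.00 Y13.00 Z28.40
G1 X3.50 Y13.00 E0.0166
G1 X3.50 Y4.50 E0.2993
G1 X30.00 Y4.50 E1.1807
G1 X30.00 Y22.00 E1.7628
G1 X3.00 Y22.00 E2.6608
G1 X3.00 Y13.00 E2.9602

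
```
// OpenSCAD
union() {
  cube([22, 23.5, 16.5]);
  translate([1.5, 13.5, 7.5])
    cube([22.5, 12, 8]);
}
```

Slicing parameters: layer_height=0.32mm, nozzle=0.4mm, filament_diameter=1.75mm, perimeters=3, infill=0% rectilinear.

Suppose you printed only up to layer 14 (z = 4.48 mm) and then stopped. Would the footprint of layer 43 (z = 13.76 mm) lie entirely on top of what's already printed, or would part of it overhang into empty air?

Compare the two slices. At z = 4.48: the 22×23.5 cube contributes its full rectangle (area 517.00 mm²); the cube at (1.5, 13.5) is absent (z outside [7.5, 15.5]); Taking the union: only the 22×23.5 cube is present, so the union is just that shape — area = 517.00 mm². At z = 13.76: the cube (footprint 22×23.5) is included at this height (area 517.00 mm²); the cube at (1.5, 13.5) is present — its section is the full 22.5×12 rectangle (area 270.00 mm²); Merging all regions: the regions partially overlap — summed areas 787.00 mm² minus the doubly-counted overlap 205.00 mm² gives 582.00 mm² — area = 582.00 mm². Checking containment: at z = 13.76 the cross-section extends beyond the z = 4.48 cross-section by about 65.00 mm².

part overhangs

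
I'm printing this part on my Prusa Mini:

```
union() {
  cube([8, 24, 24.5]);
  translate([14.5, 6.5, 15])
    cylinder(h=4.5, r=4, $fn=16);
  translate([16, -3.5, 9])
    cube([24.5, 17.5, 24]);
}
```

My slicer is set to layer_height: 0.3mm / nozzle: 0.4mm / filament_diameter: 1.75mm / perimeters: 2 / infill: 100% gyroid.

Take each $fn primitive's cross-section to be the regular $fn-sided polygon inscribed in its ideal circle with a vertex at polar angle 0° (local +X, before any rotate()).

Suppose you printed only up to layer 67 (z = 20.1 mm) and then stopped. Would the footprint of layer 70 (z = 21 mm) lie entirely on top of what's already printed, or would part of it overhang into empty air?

Compare the two slices. At z = 20.1: the cube is present — its section is the full 8×24 rectangle (area 192.00 mm²); the cylinder at (14.5, 6.5) is not intersected at this z (z outside [15, 19.5]); the 24.5×17.5 cube at (16, -3.5) contributes its full rectangle (area 428.75 mm²); Combining (union): the 2 present regions are separate (no shared area or edge), so areas and boundary lengths simply add and each stays a separate island — area = 620.75 mm². At z = 21: the cube (footprint 8×24) is included at this height (area 192.00 mm²); the cylinder at (14.5, 6.5) is not intersected at this z (z outside [15, 19.5]); the cube at (16, -3.5) is present — its section is the full 24.5×17.5 rectangle (area 428.75 mm²); Combining (union): the 2 present regions are separate (no shared area or edge), so areas and boundary lengths simply add and each stays a separate island — area = 620.75 mm². Checking containment: the cross-section at z = 21 is a subset of the cross-section at z = 20.1.

entirely on top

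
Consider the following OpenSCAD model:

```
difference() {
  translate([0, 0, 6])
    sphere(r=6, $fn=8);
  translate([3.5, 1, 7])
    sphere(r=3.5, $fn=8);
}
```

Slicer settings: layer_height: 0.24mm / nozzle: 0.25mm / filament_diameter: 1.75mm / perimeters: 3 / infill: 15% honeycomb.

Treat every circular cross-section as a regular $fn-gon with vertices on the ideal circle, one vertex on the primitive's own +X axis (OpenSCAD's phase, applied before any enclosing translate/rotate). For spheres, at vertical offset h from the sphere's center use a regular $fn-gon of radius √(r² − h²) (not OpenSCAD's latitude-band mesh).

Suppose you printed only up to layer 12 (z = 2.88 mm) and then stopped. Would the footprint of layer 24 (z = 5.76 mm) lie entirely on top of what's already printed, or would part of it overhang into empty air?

part overhangs

Compare the two slices. At z = 2.88: the sphere: section is a regular 8-gon, circumradius = √(r²−h²) = √(6²−3.12²) = 5.125 (area = (8/2)·5.125²·sin(360°/8) = 74.29 mm²); the sphere at (3.5, 1) does not reach this height (|z−center|=4.120 > r=3.5); Subtracting the remaining from the first: none of the subtracted shapes is present at this height, so the r=6 sphere is unchanged — area = 74.29 mm². At z = 5.76: the r=6 sphere slices to a regular 8-gon of circumradius 5.995 (√(r²−h²) with h=0.24 from center) (area = (8/2)·5.995²·sin(360°/8) = 101.66 mm²); the sphere at (3.5, 1): section is a regular 8-gon, circumradius = √(r²−h²) = √(3.5²−1.24²) = 3.273 (area = (8/2)·3.273²·sin(360°/8) = 30.30 mm²); Subtracting the remaining from the first: starting from the r=6 sphere (101.66 mm²), the r=3.5 sphere at (3.5, 1) partially overlaps it — only the 25.90 mm² overlap (of its 30.30 mm²) is removed, clipping the outline — area = 75.76 mm². Checking containment: at z = 5.76 the cross-section extends beyond the z = 2.88 cross-section by about 22.09 mm².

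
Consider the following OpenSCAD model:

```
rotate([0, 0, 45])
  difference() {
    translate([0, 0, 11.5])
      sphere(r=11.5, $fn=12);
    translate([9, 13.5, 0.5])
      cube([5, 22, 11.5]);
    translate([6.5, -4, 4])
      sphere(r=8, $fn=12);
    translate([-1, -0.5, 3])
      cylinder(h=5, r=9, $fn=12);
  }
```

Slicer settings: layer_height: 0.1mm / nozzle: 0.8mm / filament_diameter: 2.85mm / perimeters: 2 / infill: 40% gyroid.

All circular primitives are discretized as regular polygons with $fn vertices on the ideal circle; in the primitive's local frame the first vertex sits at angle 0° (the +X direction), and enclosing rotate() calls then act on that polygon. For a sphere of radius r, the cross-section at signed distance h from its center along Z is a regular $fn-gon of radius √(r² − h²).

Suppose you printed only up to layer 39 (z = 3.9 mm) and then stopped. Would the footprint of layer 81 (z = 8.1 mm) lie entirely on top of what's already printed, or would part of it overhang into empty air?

Compare the two slices. At z = 3.9: the r=11.5 sphere contributes a regular 12-gon of circumradius √(11.5²−7.6²) = 8.631 (area = (12/2)·8.631²·sin(360°/12) = 223.47 mm²); the cube at (9, 13.5) (footprint 5×22) is included at this height (area 110.00 mm²); the sphere at (6.5, -4): section is a regular 12-gon, circumradius = √(r²−h²) = √(8²−0.1²) = 7.999 (area = (12/2)·7.999²·sin(360°/12) = 191.97 mm²); the cylinder at (-1, -0.5): section is a regular 12-gon, circumradius r=9 (area = (12/2)·9.000²·sin(360°/12) = 243.00 mm²); After the difference (first − rest): starting from the r=11.5 sphere (223.47 mm²), the 5×22 cube at (9, 13.5) misses the remaining region (no effect); the r=8 sphere at (6.5, -4) partially overlaps it — only the 88.01 mm² overlap (of its 191.97 mm²) is removed, clipping the outline; the r=9 cylinder at (-1, -0.5) partially overlaps it — only the 130.27 mm² overlap (of its 243.00 mm²) is removed, clipping the outline — area = 5.19 mm²; (rotated 45° about Z; rotation is an isometry so areas/perimeters/island counts are preserved). At z = 8.1: the r=11.5 sphere slices to a regular 12-gon of circumradius 10.986 (√(r²−h²) with h=3.4 from center) (area = (12/2)·10.986²·sin(360°/12) = 362.07 mm²); the 5×22 cube at (9, 13.5) contributes its full rectangle (area 110.00 mm²); the sphere at (6.5, -4): section is a regular 12-gon, circumradius = √(r²−h²) = √(8²−4.1²) = 6.869 (area = (12/2)·6.869²·sin(360°/12) = 141.57 mm²); the cylinder at (-1, -0.5) is absent (z outside [3, 8]); Taking the first minus the rest: starting from the r=11.5 sphere (362.07 mm²), the 5×22 cube at (9, 13.5) misses the remaining region (no effect); the r=8 sphere at (6.5, -4) partially overlaps it — only the 102.71 mm² overlap (of its 141.57 mm²) is removed, clipping the outline — area = 259.36 mm²; (whole slice rotated 45° about Z — lengths, areas and connectivity unchanged). Checking containment: at z = 8.1 the cross-section extends beyond the z = 3.9 cross-section by about 254.17 mm².

part overhangs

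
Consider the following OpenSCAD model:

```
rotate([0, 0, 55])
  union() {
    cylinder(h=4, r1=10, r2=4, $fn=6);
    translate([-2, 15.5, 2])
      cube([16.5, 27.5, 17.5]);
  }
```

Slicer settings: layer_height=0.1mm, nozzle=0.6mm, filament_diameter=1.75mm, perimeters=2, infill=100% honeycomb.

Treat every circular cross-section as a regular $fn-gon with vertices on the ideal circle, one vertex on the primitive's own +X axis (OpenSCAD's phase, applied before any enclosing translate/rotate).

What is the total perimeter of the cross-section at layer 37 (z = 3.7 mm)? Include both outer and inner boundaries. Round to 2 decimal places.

114.70 mm

At z = 3.7 mm: the cone: at t=0.925 of its height the radius interpolates to r₁+(r₂−r₁)t = 4.450, giving a regular 6-gon of that circumradius (perimeter = 2·6·4.450·sin(180°/6) = 26.70 mm); the cube at (-2, 15.5) (footprint 16.5×27.5) is included at this height (perimeter 88.00 mm); Taking the union: the 2 present regions are separate (no shared area or edge), so areas and boundary lengths simply add and each stays a separate island — boundary = 114.70 mm; (whole slice rotated 55° about Z — lengths, areas and connectivity unchanged). Overall, the cross-section has 2 separate islands. Total boundary length (outer) = 114.70 mm.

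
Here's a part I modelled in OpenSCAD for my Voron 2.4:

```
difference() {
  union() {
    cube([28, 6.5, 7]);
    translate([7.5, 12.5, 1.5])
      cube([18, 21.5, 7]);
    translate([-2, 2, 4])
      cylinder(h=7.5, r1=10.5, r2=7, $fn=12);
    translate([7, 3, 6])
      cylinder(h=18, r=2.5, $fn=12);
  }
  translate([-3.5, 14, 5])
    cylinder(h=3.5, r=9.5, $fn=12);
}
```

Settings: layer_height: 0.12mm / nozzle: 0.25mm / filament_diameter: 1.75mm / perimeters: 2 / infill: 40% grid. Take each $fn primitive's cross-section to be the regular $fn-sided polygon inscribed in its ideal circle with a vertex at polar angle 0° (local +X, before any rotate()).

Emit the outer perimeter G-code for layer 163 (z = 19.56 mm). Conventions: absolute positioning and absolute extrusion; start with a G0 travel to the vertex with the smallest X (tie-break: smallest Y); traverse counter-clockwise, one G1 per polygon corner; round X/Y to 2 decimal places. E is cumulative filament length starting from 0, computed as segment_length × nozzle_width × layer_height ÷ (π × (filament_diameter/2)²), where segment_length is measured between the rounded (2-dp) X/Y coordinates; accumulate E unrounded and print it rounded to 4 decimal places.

At z = 19.56 mm: the cube is not intersected at this z (z outside [0, 7]); the cube at (7.5, 12.5) does not reach this height (z outside [1.5, 8.5]); the cone at (-2, 2) is absent (z outside [4, 11.5]); the r=2.5 cylinder at (7, 3) contributes a regular 12-gon of circumradius 2.5; Merging all regions: only the r=2.5 cylinder at (7, 3) is present, so the union is just that shape — 1 connected region; the cylinder at (-3.5, 14) is absent (z outside [5, 8.5]); Taking the first minus the rest: none of the subtracted shapes is present at this height, so the result so far is unchanged — 1 connected region. The outline is a single polygon with 12 vertices. Extrusion per mm of travel: 0.25 × 0.12 / (π × 0.875²) = 0.012473. Accumulating E over each segment gives final E = 0.1939.

G0 X4.50 Y3.00 Z19.56
G1 X4.83 Y1.75 E0.0161
G1 X5.75 Y0.83 E0.0324
G1 X7.00 Y0.50 E0.0485
G1 X8.25 Y0.83 E0.0646
G1 X9.17 Y1.75 E0.0808
G1 X9.50 Y3.00 E0.0970
G1 X9.17 Y4.25 E0.1131
G1 X8.25 Y5.17 E0.1293
G1 X7.00 Y5.50 E0.1454
G1 X5.75 Y5.17 E0.1616
G1 X4.83 Y4.25 E0.1778
G1 X4.50 Y3.00 E0.1939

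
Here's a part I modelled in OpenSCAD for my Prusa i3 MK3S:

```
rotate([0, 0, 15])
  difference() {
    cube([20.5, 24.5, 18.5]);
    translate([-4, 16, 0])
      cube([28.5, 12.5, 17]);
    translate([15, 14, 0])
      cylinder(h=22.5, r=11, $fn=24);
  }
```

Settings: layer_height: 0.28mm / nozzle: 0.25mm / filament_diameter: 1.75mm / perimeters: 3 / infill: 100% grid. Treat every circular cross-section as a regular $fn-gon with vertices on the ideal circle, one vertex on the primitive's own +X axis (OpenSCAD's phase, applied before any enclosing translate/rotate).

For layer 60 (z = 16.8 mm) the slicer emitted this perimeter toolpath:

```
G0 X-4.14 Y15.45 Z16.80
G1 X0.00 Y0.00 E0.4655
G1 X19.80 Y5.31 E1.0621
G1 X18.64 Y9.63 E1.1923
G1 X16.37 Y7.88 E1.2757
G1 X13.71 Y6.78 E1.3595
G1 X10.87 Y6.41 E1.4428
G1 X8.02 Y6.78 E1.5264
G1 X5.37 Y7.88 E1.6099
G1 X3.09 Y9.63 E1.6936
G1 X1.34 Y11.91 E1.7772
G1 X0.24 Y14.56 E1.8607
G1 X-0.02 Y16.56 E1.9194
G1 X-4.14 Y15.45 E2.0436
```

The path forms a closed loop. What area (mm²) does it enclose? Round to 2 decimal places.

Apply the shoelace formula to the sequence of (X, Y) vertices; enclosed area = 143.79 mm².

143.79 mm²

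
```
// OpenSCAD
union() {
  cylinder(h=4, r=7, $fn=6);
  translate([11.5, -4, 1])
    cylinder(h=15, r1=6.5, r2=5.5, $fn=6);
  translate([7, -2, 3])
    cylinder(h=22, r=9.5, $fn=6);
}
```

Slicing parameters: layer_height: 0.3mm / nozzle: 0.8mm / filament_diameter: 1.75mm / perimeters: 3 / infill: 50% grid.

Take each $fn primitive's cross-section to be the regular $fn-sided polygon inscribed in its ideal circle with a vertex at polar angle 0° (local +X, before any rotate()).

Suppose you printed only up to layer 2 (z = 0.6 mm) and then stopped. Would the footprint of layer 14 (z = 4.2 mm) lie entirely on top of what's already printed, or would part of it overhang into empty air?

Compare the two slices. At z = 0.6: the r=7 cylinder gives a regular 6-gon of circumradius 7 (constant along its height) (area = (6/2)·7.000²·sin(360°/6) = 127.31 mm²); the cone at (11.5, -4) does not reach this height (z outside [1, 16]); the cylinder at (7, -2) is absent (z outside [3, 25]); Taking the union: only the r=7 cylinder is present, so the union is just that shape — area = 127.31 mm². At z = 4.2: the cylinder is not intersected at this z (z outside [0, 4]); the cone at (11.5, -4): at t=0.213 of its height the radius interpolates to r₁+(r₂−r₁)t = 6.287, giving a regular 6-gon of that circumradius (area = (6/2)·6.287²·sin(360°/6) = 102.68 mm²); the r=9.5 cylinder at (7, -2) gives a regular 6-gon of circumradius 9.5 (constant along its height) (area = (6/2)·9.500²·sin(360°/6) = 234.48 mm²); Taking the union: the regions partially overlap — summed areas 337.16 mm² minus the doubly-counted overlap 86.36 mm² gives 250.80 mm² — area = 250.80 mm². Checking containment: at z = 4.2 the cross-section extends beyond the z = 0.6 cross-section by about 180.36 mm².

part overhangs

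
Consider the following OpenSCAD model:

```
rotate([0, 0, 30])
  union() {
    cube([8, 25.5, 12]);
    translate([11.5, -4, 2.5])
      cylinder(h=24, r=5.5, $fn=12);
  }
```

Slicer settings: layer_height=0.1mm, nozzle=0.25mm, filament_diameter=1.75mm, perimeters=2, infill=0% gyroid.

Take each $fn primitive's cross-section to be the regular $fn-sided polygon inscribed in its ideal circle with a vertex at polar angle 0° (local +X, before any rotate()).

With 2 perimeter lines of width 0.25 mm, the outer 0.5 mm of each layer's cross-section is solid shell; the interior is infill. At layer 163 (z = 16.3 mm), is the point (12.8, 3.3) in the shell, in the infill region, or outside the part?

At z = 16.3 mm: the cube is absent (z outside [0, 12]); the r=5.5 cylinder at (11.5, -4) contributes a regular 12-gon of circumradius 5.5; Taking the union: only the r=5.5 cylinder at (11.5, -4) is present, so the union is just that shape — 1 connected region; (rotated 30° about Z; rotation is an isometry so areas/perimeters/island counts are preserved). Overall, the cross-section is a single solid region. Undo the 30° rotation: the query point maps to (12.735, -3.542) in the un-rotated model frame. The nearest boundary edge runs (17.00, -4.00)→(16.26, -1.25); distance from the point to it = 4.00 mm. The point is inside the cross-section and 4.00 mm from the nearest boundary — more than the 0.5 mm shell width (2 × 0.25), so it's in the infill interior.

infill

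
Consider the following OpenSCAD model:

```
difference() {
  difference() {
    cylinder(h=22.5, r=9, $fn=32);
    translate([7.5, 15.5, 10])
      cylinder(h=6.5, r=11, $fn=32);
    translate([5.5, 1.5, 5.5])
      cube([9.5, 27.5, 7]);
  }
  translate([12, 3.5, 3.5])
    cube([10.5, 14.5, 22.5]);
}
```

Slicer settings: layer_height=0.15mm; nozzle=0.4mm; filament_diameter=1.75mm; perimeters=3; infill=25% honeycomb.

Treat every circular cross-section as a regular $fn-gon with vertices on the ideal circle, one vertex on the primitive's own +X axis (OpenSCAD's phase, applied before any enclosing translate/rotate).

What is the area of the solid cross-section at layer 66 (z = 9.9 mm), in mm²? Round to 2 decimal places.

At z = 9.9 mm: the r=9 cylinder gives a regular 32-gon of circumradius 9 (constant along its height) (area = (32/2)·9.000²·sin(360°/32) = 252.84 mm²); the cylinder at (7.5, 15.5) is not intersected at this z (z outside [10, 16.5]); the 9.5×27.5 cube at (5.5, 1.5) contributes its full rectangle (area 261.25 mm²); Taking the first minus the rest: starting from the r=9 cylinder (252.84 mm²), the 9.5×27.5 cube at (5.5, 1.5) partially overlaps it — only the 12.02 mm² overlap (of its 261.25 mm²) is removed, clipping the outline — area = 240.82 mm²; the cube at (12, 3.5) (footprint 10.5×14.5) is included at this height (area 152.25 mm²); After the difference (first − rest): starting from that combined region (240.82 mm²), the 10.5×14.5 cube at (12, 3.5) misses the remaining region (no effect) — area = 240.82 mm². Overall, the cross-section is a single solid region. Net area = 240.82 mm².

240.82 mm²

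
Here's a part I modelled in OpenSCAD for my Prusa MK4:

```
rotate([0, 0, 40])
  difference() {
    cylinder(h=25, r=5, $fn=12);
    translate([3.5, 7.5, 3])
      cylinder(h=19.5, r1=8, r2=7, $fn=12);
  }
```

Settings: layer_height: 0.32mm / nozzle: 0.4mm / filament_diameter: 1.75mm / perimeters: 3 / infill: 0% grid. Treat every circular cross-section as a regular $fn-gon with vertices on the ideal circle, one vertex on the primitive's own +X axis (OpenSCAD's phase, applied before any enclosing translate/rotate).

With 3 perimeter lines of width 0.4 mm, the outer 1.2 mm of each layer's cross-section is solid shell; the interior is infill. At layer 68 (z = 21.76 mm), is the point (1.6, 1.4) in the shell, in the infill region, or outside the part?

At z = 21.76 mm: the cylinder: section is a regular 12-gon, circumradius r=5; the cone at (3.5, 7.5) contributes a regular 12-gon of circumradius 7.038 (interpolated between r1=8 and r2=7 at t=0.962); After the difference (first − rest): starting from the r=5 cylinder, the cone at (3.5, 7.5) partially overlaps it — only the 19.70 mm² overlap (of its 148.60 mm²) is removed, clipping the outline — 1 connected region; (rotated 40° about Z; rotation is an isometry so areas/perimeters/island counts are preserved). Overall, the cross-section is a single solid region. Undo the 40° rotation: the query point maps to (2.126, 0.044) in the un-rotated model frame. The nearest boundary edge runs (-0.02, 1.40)→(3.50, 0.46); distance from the point to it = 0.76 mm. The point is inside the cross-section, 0.76 mm from the nearest boundary — within the 1.2 mm shell band (3 × 0.4).

shell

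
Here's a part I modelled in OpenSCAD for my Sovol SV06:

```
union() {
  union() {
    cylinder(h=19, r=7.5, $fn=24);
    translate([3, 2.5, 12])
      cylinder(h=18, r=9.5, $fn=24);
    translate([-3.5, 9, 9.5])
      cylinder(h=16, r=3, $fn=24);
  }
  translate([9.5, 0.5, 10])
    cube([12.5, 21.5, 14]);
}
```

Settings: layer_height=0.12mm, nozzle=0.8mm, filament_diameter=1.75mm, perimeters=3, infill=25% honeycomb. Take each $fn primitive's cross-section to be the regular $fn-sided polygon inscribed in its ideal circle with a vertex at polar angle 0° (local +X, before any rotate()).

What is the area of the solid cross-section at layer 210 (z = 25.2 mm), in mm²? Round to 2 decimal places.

293.69 mm²

At z = 25.2 mm: the cylinder is not intersected at this z (z outside [0, 19]); the cylinder at (3, 2.5): section is a regular 24-gon, circumradius r=9.5 (area = (24/2)·9.500²·sin(360°/24) = 280.30 mm²); the cylinder at (-3.5, 9): section is a regular 24-gon, circumradius r=3 (area = (24/2)·3.000²·sin(360°/24) = 27.95 mm²); Combining (union): the regions partially overlap — summed areas 308.25 mm² minus the doubly-counted overlap 14.56 mm² gives 293.69 mm² — area = 293.69 mm²; the cube at (9.5, 0.5) is absent (z outside [10, 24]); Combining (union): only the result so far is present, so the union is just that shape — area = 293.69 mm². Overall, the cross-section is a single solid region. Net area = 293.69 mm².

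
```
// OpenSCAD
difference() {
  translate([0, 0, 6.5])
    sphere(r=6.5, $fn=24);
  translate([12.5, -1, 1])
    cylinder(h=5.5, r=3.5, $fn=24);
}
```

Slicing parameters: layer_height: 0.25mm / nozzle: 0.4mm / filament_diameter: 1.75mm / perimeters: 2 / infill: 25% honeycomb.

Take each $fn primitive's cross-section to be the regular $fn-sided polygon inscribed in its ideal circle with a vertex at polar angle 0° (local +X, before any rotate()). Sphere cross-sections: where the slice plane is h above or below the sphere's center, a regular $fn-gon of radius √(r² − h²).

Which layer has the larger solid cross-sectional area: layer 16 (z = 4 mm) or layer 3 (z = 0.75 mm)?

Layer 16 (z = 4): the sphere: section is a regular 24-gon, circumradius = √(r²−h²) = √(6.5²−2.5²) = 6.000 (area = (24/2)·6.000²·sin(360°/24) = 111.81 mm²); the r=3.5 cylinder at (12.5, -1) contributes a regular 24-gon of circumradius 3.5 (area = (24/2)·3.500²·sin(360°/24) = 38.05 mm²); Subtracting the remaining from the first: starting from the r=6.5 sphere (111.81 mm²), the r=3.5 cylinder at (12.5, -1) misses the remaining region (no effect) — area = 111.81 mm². So its area = 111.81 mm². Layer 3 (z = 0.75): the sphere: section is a regular 24-gon, circumradius = √(r²−h²) = √(6.5²−5.75²) = 3.031 (area = (24/2)·3.031²·sin(360°/24) = 28.53 mm²); the cylinder at (12.5, -1) does not reach this height (z outside [1, 6.5]); After the difference (first − rest): none of the subtracted shapes is present at this height, so the r=6.5 sphere is unchanged — area = 28.53 mm². So its area = 28.53 mm². Layer 16 is larger (111.81 vs 28.53 mm²).

layer 16 (z = 4 mm)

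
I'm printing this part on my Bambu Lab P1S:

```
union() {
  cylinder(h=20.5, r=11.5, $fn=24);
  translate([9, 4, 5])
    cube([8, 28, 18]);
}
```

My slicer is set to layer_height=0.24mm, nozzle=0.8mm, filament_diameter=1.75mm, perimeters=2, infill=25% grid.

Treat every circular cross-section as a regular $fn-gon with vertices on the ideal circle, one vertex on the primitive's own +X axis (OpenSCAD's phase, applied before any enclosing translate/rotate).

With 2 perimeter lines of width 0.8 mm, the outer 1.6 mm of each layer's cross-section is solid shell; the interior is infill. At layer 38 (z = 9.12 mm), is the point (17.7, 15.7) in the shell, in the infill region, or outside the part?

At z = 9.12 mm: the cylinder: section is a regular 24-gon, circumradius r=11.5; the 8×28 cube at (9, 4) contributes its full rectangle; Merging all regions: the regions partially overlap (shared area 2.91 mm²), so overlapping operands fuse into one piece — 1 connected region. Overall, the cross-section is a single solid region. The nearest boundary edge runs (17.00, 32.00)→(17.00, 4.00); distance from the point to it = 0.70 mm. The point is not inside any of the regions above, so it lies outside the cross-section (0.70 mm from the nearest boundary).

outside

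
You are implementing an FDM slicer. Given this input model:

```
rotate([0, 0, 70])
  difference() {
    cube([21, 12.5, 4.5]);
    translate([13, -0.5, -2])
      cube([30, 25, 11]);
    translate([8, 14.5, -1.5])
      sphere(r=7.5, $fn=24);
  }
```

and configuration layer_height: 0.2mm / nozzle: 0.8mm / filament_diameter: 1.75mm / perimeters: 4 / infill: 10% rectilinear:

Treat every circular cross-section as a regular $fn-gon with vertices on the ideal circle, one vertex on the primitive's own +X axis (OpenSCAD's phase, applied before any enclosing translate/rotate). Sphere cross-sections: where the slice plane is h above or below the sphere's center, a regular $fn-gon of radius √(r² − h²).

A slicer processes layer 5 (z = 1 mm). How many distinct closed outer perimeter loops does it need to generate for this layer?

At z = 1 mm: the 21×12.5 cube contributes its full rectangle; the cube at (13, -0.5) (footprint 30×25) is included at this height; the r=7.5 sphere at (8, 14.5) contributes a regular 24-gon of circumradius √(7.5²−2.5²) = 7.071; Taking the first minus the rest: starting from the 21×12.5 cube, the 30×25 cube at (13, -0.5) partially overlaps it — only the 100.00 mm² overlap (of its 750.00 mm²) is removed, clipping the outline; the r=7.5 sphere at (8, 14.5) partially overlaps it — only the 46.86 mm² overlap (of its 155.29 mm²) is removed, clipping the outline — 1 connected region; (rotated 70° about Z; rotation is an isometry so areas/perimeters/island counts are preserved). The result has 1 disconnected region.

1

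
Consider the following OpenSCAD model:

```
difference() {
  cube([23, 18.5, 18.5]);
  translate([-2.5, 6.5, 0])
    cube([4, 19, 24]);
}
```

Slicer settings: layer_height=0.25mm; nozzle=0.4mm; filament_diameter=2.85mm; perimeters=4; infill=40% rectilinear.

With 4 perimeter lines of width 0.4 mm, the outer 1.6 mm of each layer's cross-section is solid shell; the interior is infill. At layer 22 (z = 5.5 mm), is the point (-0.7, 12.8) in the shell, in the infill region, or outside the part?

outside

At z = 5.5 mm: the 23×18.5 cube contributes its full rectangle; the cube at (-2.5, 6.5) (footprint 4×19) is included at this height; Taking the first minus the rest: starting from the 23×18.5 cube, the 4×19 cube at (-2.5, 6.5) partially overlaps it — only the 18.00 mm² overlap (of its 76.00 mm²) is removed, clipping the outline — 1 connected region. Overall, the cross-section is a single solid region. The nearest boundary edge runs (1.50, 6.50)→(1.50, 18.50); distance from the point to it = 2.20 mm. The point is not inside any of the regions above, so it lies outside the cross-section (2.20 mm from the nearest boundary).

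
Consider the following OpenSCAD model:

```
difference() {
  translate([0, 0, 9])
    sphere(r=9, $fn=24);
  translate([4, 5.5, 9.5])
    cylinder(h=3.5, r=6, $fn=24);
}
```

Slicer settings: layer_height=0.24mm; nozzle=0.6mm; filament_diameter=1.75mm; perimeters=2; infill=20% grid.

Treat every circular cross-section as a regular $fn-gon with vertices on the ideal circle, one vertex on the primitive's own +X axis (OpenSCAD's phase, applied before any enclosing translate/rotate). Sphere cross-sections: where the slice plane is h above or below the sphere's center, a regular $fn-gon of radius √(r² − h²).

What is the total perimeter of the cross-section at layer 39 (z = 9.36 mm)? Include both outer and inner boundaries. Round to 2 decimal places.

At z = 9.36 mm: the sphere: section is a regular 24-gon, circumradius = √(r²−h²) = √(9²−0.36²) = 8.993 (perimeter = 2·24·8.993·sin(180°/24) = 56.34 mm); the cylinder at (4, 5.5) is absent (z outside [9.5, 13]); Subtracting the remaining from the first: none of the subtracted shapes is present at this height, so the r=9 sphere is unchanged — boundary = 56.34 mm. Overall, the cross-section is a single solid region. Total boundary length (outer) = 56.34 mm.

56.34 mm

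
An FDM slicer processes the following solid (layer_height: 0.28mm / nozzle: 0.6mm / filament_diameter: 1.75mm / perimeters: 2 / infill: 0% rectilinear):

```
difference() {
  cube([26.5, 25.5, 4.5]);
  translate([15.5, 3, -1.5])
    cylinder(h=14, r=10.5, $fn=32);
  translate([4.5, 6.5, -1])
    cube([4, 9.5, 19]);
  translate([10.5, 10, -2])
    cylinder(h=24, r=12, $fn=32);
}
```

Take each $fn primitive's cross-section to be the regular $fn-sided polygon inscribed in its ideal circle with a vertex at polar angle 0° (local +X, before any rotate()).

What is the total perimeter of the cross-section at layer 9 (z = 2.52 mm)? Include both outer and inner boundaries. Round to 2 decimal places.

119.63 mm

At z = 2.52 mm: the cube (footprint 26.5×25.5) is included at this height (perimeter 104.00 mm); the cylinder at (15.5, 3): section is a regular 32-gon, circumradius r=10.5 (perimeter = 2·32·10.500·sin(180°/32) = 65.87 mm); the cube at (4.5, 6.5) (footprint 4×9.5) is included at this height (perimeter 27.00 mm); the r=12 cylinder at (10.5, 10) gives a regular 32-gon of circumradius 12 (constant along its height) (perimeter = 2·32·12.000·sin(180°/32) = 75.28 mm); After the difference (first − rest): starting from the 26.5×25.5 cube, the r=10.5 cylinder at (15.5, 3) partially overlaps it — only the 234.00 mm² overlap (of its 344.14 mm²) is removed, clipping the outline; the 4×9.5 cube at (4.5, 6.5) partially overlaps it — only the 30.75 mm² overlap (of its 38.00 mm²) is removed, clipping the outline; the r=12 cylinder at (10.5, 10) partially overlaps it — only the 201.01 mm² overlap (of its 449.49 mm²) is removed, clipping the outline — boundary = 119.63 mm. Overall, the cross-section has 2 separate islands. Total boundary length (outer) = 119.63 mm.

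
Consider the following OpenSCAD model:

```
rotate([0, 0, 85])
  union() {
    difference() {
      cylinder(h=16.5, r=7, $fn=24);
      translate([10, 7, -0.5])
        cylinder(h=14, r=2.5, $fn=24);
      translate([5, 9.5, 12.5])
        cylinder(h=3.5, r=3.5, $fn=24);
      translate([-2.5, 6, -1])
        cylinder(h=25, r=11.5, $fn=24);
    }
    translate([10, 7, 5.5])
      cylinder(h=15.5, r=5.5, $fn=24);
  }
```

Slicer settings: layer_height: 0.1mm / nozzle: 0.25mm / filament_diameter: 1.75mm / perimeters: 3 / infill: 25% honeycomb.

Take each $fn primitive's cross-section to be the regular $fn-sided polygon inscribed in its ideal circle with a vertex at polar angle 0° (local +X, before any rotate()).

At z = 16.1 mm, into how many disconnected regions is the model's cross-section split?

2

At z = 16.1 mm: the r=7 cylinder contributes a regular 24-gon of circumradius 7; the cylinder at (10, 7) does not reach this height (z outside [-0.5, 13.5]); the cylinder at (5, 9.5) is not intersected at this z (z outside [12.5, 16]); the r=11.5 cylinder at (-2.5, 6) gives a regular 24-gon of circumradius 11.5 (constant along its height); Taking the first minus the rest: starting from the r=7 cylinder, the r=11.5 cylinder at (-2.5, 6) partially overlaps it — only the 133.21 mm² overlap (of its 410.75 mm²) is removed, clipping the outline — 1 connected region; the r=5.5 cylinder at (10, 7) contributes a regular 24-gon of circumradius 5.5; Taking the union: the 2 present regions are separate (no shared area or edge), so areas and boundary lengths simply add and each stays a separate island — 2 connected regions; (rotated 85° about Z; rotation is an isometry so areas/perimeters/island counts are preserved). The result has 2 disconnected regions.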